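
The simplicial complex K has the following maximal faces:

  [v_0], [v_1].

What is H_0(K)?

H_0 = Z^2.

We work with the vertex ordering v_0 < v_1. The simplices of K, each written with vertices in increasing order, are:

  0-simplices (2): [v_0], [v_1]

Hence C_0 ≅ Z^2.

From H_k ≅ ker(∂_k) / im(∂_{k+1}) we obtain:

  H_0: rank C_0 − rank ∂_1 = 2 − 0 = 2, and there is no ∂_1, so H_0 = Z^2.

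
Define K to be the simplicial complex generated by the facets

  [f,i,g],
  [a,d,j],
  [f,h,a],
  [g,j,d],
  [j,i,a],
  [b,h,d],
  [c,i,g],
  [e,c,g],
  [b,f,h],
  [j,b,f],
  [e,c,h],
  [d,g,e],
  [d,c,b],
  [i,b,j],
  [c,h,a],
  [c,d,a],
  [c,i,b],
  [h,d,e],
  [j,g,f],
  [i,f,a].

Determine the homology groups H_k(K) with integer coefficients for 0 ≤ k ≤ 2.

Fix the vertex order a < b < c < d < e < f < g < h < i < j and write every simplex with vertices in increasing order. Then dim K = 2 and the simplices of K are:

  0-simplices (10): a, b, c, d, e, f, g, h, i, j
  1-simplices (30): ac, ad, af, ah, ai, aj, bc, bd, bf, bh, bi, bj, cd, ce, cg, ch, ci, de, dg, dh, dj, eg, eh, fg, fh, fi, fj, gi, gj, ij
  2-simplices (20): acd, ach, adj, afh, afi, aij, bcd, bci, bdh, bfh, bfj, bij, ceg, ceh, cgi, deg, deh, dgj, fgi, fgj

giving chain groups C_0 ≅ Z^10, C_1 ≅ Z^30, C_2 ≅ Z^20.

Boundary ∂_1: C_1 → C_0 maps an edge to its endpoints' difference, ∂[p,q] = q − p. For instance
  ∂fi = i − f.
This gives a 10×30 integer matrix of rank 9; reducing to Smith normal form yields diagonal entries (1,1,1,1,1,1,1,1,1).

∂_2: C_2 → C_1 sends each 2-simplex [p,q,r] to [q,r] − [p,r] + [p,q]. For instance
  ∂deh = eh − dh + de,
  ∂dgj = gj − dj + dg.
This gives a 30×20 integer matrix of rank 20; reducing to Smith normal form yields diagonal entries (1,1,1,1,1,1,1,1,1,1,1,1,1,1,1,1,1,1,1,2).

From H_k ≅ ker(∂_k) / im(∂_{k+1}) we obtain:

  H_0: rank C_0 − rank ∂_1 = 10 − 9 = 1, and the invariant factors of ∂_1 are all 1, so H_0 = Z.
  H_1: rank ker ∂_1 − rank ∂_2 = (30 − 9) − 20 = 1, and ∂_2 has invariant factor 2 > 1, so H_1 = Z ⊕ Z/2.
  H_2: rank ker ∂_2 − rank ∂_3 = (20 − 20) − 0 = 0, and there is no ∂_3, so H_2 = 0.

H_0 ≅ Z,  H_1 ≅ Z ⊕ Z/2,  H_2 = 0.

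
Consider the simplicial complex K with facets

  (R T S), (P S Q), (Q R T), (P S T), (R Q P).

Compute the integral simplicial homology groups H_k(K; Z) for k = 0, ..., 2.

H_0 = Z,  H_1 = Z,  H_2 = 0.

We work with the vertex ordering P < Q < R < S < T. The simplices of K, each written with vertices in increasing order, are:

  0-simplices (5): P, Q, R, S, T
  1-simplices (10): PQ, PR, PS, PT, QR, QS, QT, RS, RT, ST
  2-simplices (5): PQR, PQS, PST, QRT, RST

so the chain groups are C_0 ≅ Z^5, C_1 ≅ Z^10, C_2 ≅ Z^5.

∂_1: C_1 → C_0 maps an edge to its endpoints' difference, ∂[p,q] = q − p. For instance
  ∂RT = T − R.
This gives a 5×10 integer matrix of rank 4; reducing to Smith normal form yields diagonal entries (1,1,1,1).

Boundary ∂_2: C_2 → C_1 acts by ∂[p,q,r] = [q,r] − [p,r] + [p,q]. For instance
  ∂RST = ST − RT + RS,
  ∂PQR = QR − PR + PQ.
The 10×5 boundary matrix has rank 5 and Smith normal form diag(1,1,1,1,1).

From H_k ≅ ker(∂_k) / im(∂_{k+1}) we obtain:

  H_0: rank C_0 − rank ∂_1 = 5 − 4 = 1, and the invariant factors of ∂_1 are all 1, so H_0 ≅ Z.
  H_1: rank ker ∂_1 − rank ∂_2 = (10 − 4) − 5 = 1, and the invariant factors of ∂_2 are all 1, so H_1 ≅ Z.
  H_2: rank ker ∂_2 − rank ∂_3 = (5 − 5) − 0 = 0, and there is no ∂_3, so H_2 ≅ 0.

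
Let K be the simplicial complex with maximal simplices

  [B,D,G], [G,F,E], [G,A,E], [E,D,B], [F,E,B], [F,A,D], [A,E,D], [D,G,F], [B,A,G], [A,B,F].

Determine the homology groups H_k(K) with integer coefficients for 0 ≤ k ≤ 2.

H_0 ≅ Z,  H_1 ≅ Z/2,  H_2 = 0.

K has 6 vertices, 15 edges, 10 triangles.
rank ∂_0 = 0, rank ∂_1 = 5 ⇒ b_0 = 6 − 0 − 5 = 1; all invariant factors of ∂_1 are 1 so no torsion. So H_0 ≅ Z.
rank ∂_1 = 5, rank ∂_2 = 10 ⇒ b_1 = 15 − 5 − 10 = 0; ∂_2 has invariant factor(s) [2] giving torsion. So H_1 ≅ Z/2.
rank ∂_2 = 10, rank ∂_3 = 0 ⇒ b_2 = 10 − 10 − 0 = 0. So H_2 ≅ 0.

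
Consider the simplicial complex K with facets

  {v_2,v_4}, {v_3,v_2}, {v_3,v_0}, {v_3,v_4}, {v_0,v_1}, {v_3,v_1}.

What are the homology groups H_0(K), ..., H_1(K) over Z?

H_0 = Z,  H_1 = Z^2.

We work with the vertex ordering v_0 < v_1 < v_2 < v_3 < v_4. The simplices of K, each written with vertices in increasing order, are:

  0-simplices (5): [v_0], [v_1], [v_2], [v_3], [v_4]
  1-simplices (6): [v_0,v_1], [v_0,v_3], [v_1,v_3], [v_2,v_3], [v_2,v_4], [v_3,v_4]

giving chain groups C_0 ≅ Z^5, C_1 ≅ Z^6.

Boundary ∂_1: C_1 → C_0 maps an edge to its endpoints' difference, ∂[p,q] = q − p. For instance
  ∂[v_2,v_4] = [v_4] − [v_2].
This gives a 5×6 integer matrix of rank 4; reducing to Smith normal form yields diagonal entries (1,1,1,1).

Reading off H_k = ker ∂_k / im ∂_{k+1}:

  H_0: rank C_0 − rank ∂_1 = 5 − 4 = 1, and the invariant factors of ∂_1 are all 1, so H_0 = Z.
  H_1: rank ker ∂_1 − rank ∂_2 = (6 − 4) − 0 = 2, and there is no ∂_2, so H_1 = Z^2.

As a check, the Euler characteristic is 5 − 6 = -1, which agrees with 1 − 2 = -1.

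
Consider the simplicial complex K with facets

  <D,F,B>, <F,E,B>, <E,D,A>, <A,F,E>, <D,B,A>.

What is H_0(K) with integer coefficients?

Fix the vertex order A < B < D < E < F and write every simplex with vertices in increasing order. Then dim K = 2 and the simplices of K are:

  0-simplices (5): A, B, D, E, F
  1-simplices (10): AB, AD, AE, AF, BD, BE, BF, DE, DF, EF
  2-simplices (5): ABD, ADE, AEF, BDF, BEF

giving chain groups C_0 ≅ Z^5, C_1 ≅ Z^10, C_2 ≅ Z^5.

∂_1: C_1 → C_0 maps an edge to its endpoints' difference, ∂[p,q] = q − p. For instance
  ∂AF = F − A.
This gives a 5×10 integer matrix of rank 4; reducing to Smith normal form yields diagonal entries (1,1,1,1).

∂_2: C_2 → C_1 sends each 2-simplex [p,q,r] to [q,r] − [p,r] + [p,q]. For instance
  ∂BEF = EF − BF + BE,
  ∂AEF = EF − AF + AE.
The resulting 10×5 matrix has rank 5, and its Smith normal form has invariant factors (1,1,1,1,1).

Reading off H_k = ker ∂_k / im ∂_{k+1}:

  H_0: rank C_0 − rank ∂_1 = 5 − 4 = 1, and the invariant factors of ∂_1 are all 1, so H_0 ≅ Z.

H_0 = Z.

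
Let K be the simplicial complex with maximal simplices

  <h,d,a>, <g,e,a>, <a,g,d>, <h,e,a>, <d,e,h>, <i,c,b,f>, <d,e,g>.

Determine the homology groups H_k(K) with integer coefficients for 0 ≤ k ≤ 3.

H_0 = Z^2,  H_1 = 0,  H_2 = Z,  H_3 = 0.

We work with the vertex ordering a < b < c < d < e < f < g < h < i. The simplices of K, each written with vertices in increasing order, are:

  0-simplices (9): a, b, c, d, e, f, g, h, i
  1-simplices (15): ad, ae, ag, ah, bc, bf, bi, cf, ci, de, dg, dh, eg, eh, fi
  2-simplices (10): adg, adh, aeg, aeh, bcf, bci, bfi, cfi, deg, deh
  3-simplices (1): bcfi

giving chain groups C_0 ≅ Z^9, C_1 ≅ Z^15, C_2 ≅ Z^10, C_3 ≅ Z^1.

The boundary map ∂_1: C_1 → C_0 sends each edge [p,q] (with p < q) to q − p. For instance
  ∂dg = g − d.
The 9×15 boundary matrix has rank 7 and Smith normal form diag(1,1,1,1,1,1,1).

Boundary ∂_2: C_2 → C_1 maps a triangle to the signed sum of its edges. For instance
  ∂adh = dh − ah + ad,
  ∂cfi = fi − ci + cf.
As a 15×10 matrix over Z this has rank 8, with invariant factors (1,1,1,1,1,1,1,1).

∂_3: C_3 → C_2 sends each 3-simplex σ to the alternating sum Σ_i (−1)^i (σ with its i-th vertex removed). For instance
  ∂bcfi = cfi − bfi + bci − bcf.
The 10×1 boundary matrix has rank 1 and Smith normal form diag(1).

Computing H_k = (kernel of ∂_k) / (image of ∂_{k+1}):

  H_0: rank C_0 − rank ∂_1 = 9 − 7 = 2, and the invariant factors of ∂_1 are all 1, so H_0 = Z^2.
  H_1: rank ker ∂_1 − rank ∂_2 = (15 − 7) − 8 = 0, and the invariant factors of ∂_2 are all 1, so H_1 = 0.
  H_2: rank ker ∂_2 − rank ∂_3 = (10 − 8) − 1 = 1, and the invariant factors of ∂_3 are all 1, so H_2 = Z.
  H_3: rank ker ∂_3 − rank ∂_4 = (1 − 1) − 0 = 0, and there is no ∂_4, so H_3 = 0.

As a check, the Euler characteristic is 9 − 15 + 10 − 1 = 3, which agrees with 2 − 0 + 1 − 0 = 3.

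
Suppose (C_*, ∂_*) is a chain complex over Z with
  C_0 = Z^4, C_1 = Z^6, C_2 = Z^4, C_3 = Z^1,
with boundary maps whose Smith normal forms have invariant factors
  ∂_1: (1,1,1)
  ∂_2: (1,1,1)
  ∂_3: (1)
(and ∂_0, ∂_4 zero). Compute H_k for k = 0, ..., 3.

H_0: b_0 = 4 − 0 − 3 = 1; torsion from ∂_1 factors > 1: none. So H_0 = Z.
H_1: b_1 = 6 − 3 − 3 = 0; torsion from ∂_2 factors > 1: none. So H_1 = 0.
H_2: b_2 = 4 − 3 − 1 = 0; torsion from ∂_3 factors > 1: none. So H_2 = 0.
H_3: b_3 = 1 − 1 − 0 = 0; torsion from ∂_4 factors > 1: none. So H_3 = 0.

H_0 = Z,  H_1 = 0,  H_2 = 0,  H_3 = 0.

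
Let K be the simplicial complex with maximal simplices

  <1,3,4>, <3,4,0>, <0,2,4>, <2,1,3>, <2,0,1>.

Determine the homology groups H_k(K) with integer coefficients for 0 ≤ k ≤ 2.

H_0 ≅ Z,  H_1 ≅ Z,  H_2 = 0.

Order the vertices as 0 < 1 < 2 < 3 < 4. Listing each simplex with vertices in this order, K has dimension 2 with simplices:

  0-simplices (5): [0], [1], [2], [3], [4]
  1-simplices (10): [0,1], [0,2], [0,3], [0,4], [1,2], [1,3], [1,4], [2,3], [2,4], [3,4]
  2-simplices (5): [0,1,2], [0,2,4], [0,3,4], [1,2,3], [1,3,4]

so the chain groups are C_0 ≅ Z^5, C_1 ≅ Z^10, C_2 ≅ Z^5.

∂_1: C_1 → C_0 maps an edge to its endpoints' difference, ∂[p,q] = q − p.
This gives a 5×10 integer matrix of rank 4; reducing to Smith normal form yields diagonal entries (1,1,1,1).

∂_2: C_2 → C_1 acts by ∂[p,q,r] = [q,r] − [p,r] + [p,q]. For instance
  ∂[0,2,4] = [2,4] − [0,4] + [0,2],
  ∂[0,3,4] = [3,4] − [0,4] + [0,3].
The 10×5 boundary matrix has rank 5 and Smith normal form diag(1,1,1,1,1).

Computing H_k = (kernel of ∂_k) / (image of ∂_{k+1}):

  H_0: rank C_0 − rank ∂_1 = 5 − 4 = 1, and the invariant factors of ∂_1 are all 1, so H_0 ≅ Z.
  H_1: rank ker ∂_1 − rank ∂_2 = (10 − 4) − 5 = 1, and the invariant factors of ∂_2 are all 1, so H_1 ≅ Z.
  H_2: rank ker ∂_2 − rank ∂_3 = (5 − 5) − 0 = 0, and there is no ∂_3, so H_2 ≅ 0.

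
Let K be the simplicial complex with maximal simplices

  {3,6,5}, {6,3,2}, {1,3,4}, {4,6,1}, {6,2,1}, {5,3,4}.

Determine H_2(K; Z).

H_2 ≅ 0.

Take the total order 1 < 2 < 3 < 4 < 5 < 6 on the vertex set. Then K (dimension 2) consists of the simplices:

  0-simplices (6): [1], [2], [3], [4], [5], [6]
  1-simplices (12): [1,2], [1,3], [1,4], [1,6], [2,3], [2,6], [3,4], [3,5], [3,6], [4,5], [4,6], [5,6]
  2-simplices (6): [1,2,6], [1,3,4], [1,4,6], [2,3,6], [3,4,5], [3,5,6]

giving chain groups C_0 ≅ Z^6, C_1 ≅ Z^12, C_2 ≅ Z^6.

The boundary map ∂_1: C_1 → C_0 sends each edge [p,q] (with p < q) to q − p. For instance
  ∂[1,3] = [3] − [1].
The 6×12 boundary matrix has rank 5 and Smith normal form diag(1,1,1,1,1).

∂_2: C_2 → C_1 acts by ∂[p,q,r] = [q,r] − [p,r] + [p,q]. For instance
  ∂[2,3,6] = [3,6] − [2,6] + [2,3],
  ∂[3,4,5] = [4,5] − [3,5] + [3,4].
The 12×6 boundary matrix has rank 6 and Smith normal form diag(1,1,1,1,1,1).

Computing H_k = (kernel of ∂_k) / (image of ∂_{k+1}):

  H_2: rank ker ∂_2 − rank ∂_3 = (6 − 6) − 0 = 0, and there is no ∂_3, so H_2 = 0.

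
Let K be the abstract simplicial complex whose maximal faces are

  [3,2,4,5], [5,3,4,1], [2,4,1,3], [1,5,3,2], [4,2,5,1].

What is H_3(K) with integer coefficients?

H_3 = Z.

We work with the vertex ordering 1 < 2 < 3 < 4 < 5. The simplices of K, each written with vertices in increasing order, are:

  0-simplices (5): [1], [2], [3], [4], [5]
  1-simplices (10): [1,2], [1,3], [1,4], [1,5], [2,3], [2,4], [2,5], [3,4], [3,5], [4,5]
  2-simplices (10): [1,2,3], [1,2,4], [1,2,5], [1,3,4], [1,3,5], [1,4,5], [2,3,4], [2,3,5], [2,4,5], [3,4,5]
  3-simplices (5): [1,2,3,4], [1,2,3,5], [1,2,4,5], [1,3,4,5], [2,3,4,5]

giving chain groups C_0 ≅ Z^5, C_1 ≅ Z^10, C_2 ≅ Z^10, C_3 ≅ Z^5.

The boundary map ∂_1: C_1 → C_0 sends each edge [p,q] (with p < q) to q − p.
As a 5×10 matrix over Z this has rank 4, with invariant factors (1,1,1,1).

Boundary ∂_2: C_2 → C_1 maps a triangle to the signed sum of its edges. For instance
  ∂[1,2,4] = [2,4] − [1,4] + [1,2],
  ∂[2,3,4] = [3,4] − [2,4] + [2,3].
The 10×10 boundary matrix has rank 6 and Smith normal form diag(1,1,1,1,1,1).

The boundary map ∂_3: C_3 → C_2 sends each 3-simplex σ to the alternating sum Σ_i (−1)^i (σ with its i-th vertex removed). For instance
  ∂[1,2,3,5] = [2,3,5] − [1,3,5] + [1,2,5] − [1,2,3],
  ∂[1,2,4,5] = [2,4,5] − [1,4,5] + [1,2,5] − [1,2,4].
As a 10×5 matrix over Z this has rank 4, with invariant factors (1,1,1,1).

Computing H_k = (kernel of ∂_k) / (image of ∂_{k+1}):

  H_3: rank ker ∂_3 − rank ∂_4 = (5 − 4) − 0 = 1, and there is no ∂_4, so H_3 ≅ Z.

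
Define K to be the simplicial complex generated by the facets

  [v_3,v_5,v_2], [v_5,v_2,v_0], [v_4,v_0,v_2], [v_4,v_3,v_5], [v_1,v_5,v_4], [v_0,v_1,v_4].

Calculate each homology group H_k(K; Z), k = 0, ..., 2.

K has 6 vertices, 12 edges, 6 triangles.
rank ∂_0 = 0, rank ∂_1 = 5 ⇒ b_0 = 6 − 0 − 5 = 1; all invariant factors of ∂_1 are 1 so no torsion. So H_0 = Z.
rank ∂_1 = 5, rank ∂_2 = 6 ⇒ b_1 = 12 − 5 − 6 = 1; all invariant factors of ∂_2 are 1 so no torsion. So H_1 = Z.
rank ∂_2 = 6, rank ∂_3 = 0 ⇒ b_2 = 6 − 6 − 0 = 0. So H_2 = 0.

H_0 ≅ Z,  H_1 ≅ Z,  H_2 = 0.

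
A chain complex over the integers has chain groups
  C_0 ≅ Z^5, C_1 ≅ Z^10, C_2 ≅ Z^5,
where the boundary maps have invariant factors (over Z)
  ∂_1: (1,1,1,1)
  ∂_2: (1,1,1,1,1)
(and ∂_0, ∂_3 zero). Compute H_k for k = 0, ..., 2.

H_0 = Z,  H_1 = Z,  H_2 = 0.

H_0: b_0 = 5 − 0 − 4 = 1; torsion from ∂_1 factors > 1: none. So H_0 = Z.
H_1: b_1 = 10 − 4 − 5 = 1; torsion from ∂_2 factors > 1: none. So H_1 = Z.
H_2: b_2 = 5 − 5 − 0 = 0; torsion from ∂_3 factors > 1: none. So H_2 = 0.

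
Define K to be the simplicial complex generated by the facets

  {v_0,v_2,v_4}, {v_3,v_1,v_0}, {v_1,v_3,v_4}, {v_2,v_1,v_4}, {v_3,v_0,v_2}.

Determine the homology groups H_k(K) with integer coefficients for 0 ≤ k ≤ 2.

H_0 = Z,  H_1 = Z,  H_2 = 0.

We work with the vertex ordering v_0 < v_1 < v_2 < v_3 < v_4. The simplices of K, each written with vertices in increasing order, are:

  0-simplices (5): [v_0], [v_1], [v_2], [v_3], [v_4]
  1-simplices (10): [v_0,v_1], [v_0,v_2], [v_0,v_3], [v_0,v_4], [v_1,v_2], [v_1,v_3], [v_1,v_4], [v_2,v_3], [v_2,v_4], [v_3,v_4]
  2-simplices (5): [v_0,v_1,v_3], [v_0,v_2,v_3], [v_0,v_2,v_4], [v_1,v_2,v_4], [v_1,v_3,v_4]

giving chain groups C_0 ≅ Z^5, C_1 ≅ Z^10, C_2 ≅ Z^5.

Boundary ∂_1: C_1 → C_0 is given by ∂[p,q] = [q] − [p]. For instance
  ∂[v_0,v_4] = [v_4] − [v_0].
This gives a 5×10 integer matrix of rank 4; reducing to Smith normal form yields diagonal entries (1,1,1,1).

The boundary map ∂_2: C_2 → C_1 maps a triangle to the signed sum of its edges. For instance
  ∂[v_0,v_1,v_3] = [v_1,v_3] − [v_0,v_3] + [v_0,v_1],
  ∂[v_1,v_2,v_4] = [v_2,v_4] − [v_1,v_4] + [v_1,v_2].
The resulting 10×5 matrix has rank 5, and its Smith normal form has invariant factors (1,1,1,1,1).

Reading off H_k = ker ∂_k / im ∂_{k+1}:

  H_0: rank C_0 − rank ∂_1 = 5 − 4 = 1, and the invariant factors of ∂_1 are all 1, so H_0 = Z.
  H_1: rank ker ∂_1 − rank ∂_2 = (10 − 4) − 5 = 1, and the invariant factors of ∂_2 are all 1, so H_1 = Z.
  H_2: rank ker ∂_2 − rank ∂_3 = (5 − 5) − 0 = 0, and there is no ∂_3, so H_2 = 0.

As a check, the Euler characteristic is 5 − 10 + 5 = 0, which agrees with 1 − 1 + 0 = 0.
(K is a triangulation of the Möbius band.)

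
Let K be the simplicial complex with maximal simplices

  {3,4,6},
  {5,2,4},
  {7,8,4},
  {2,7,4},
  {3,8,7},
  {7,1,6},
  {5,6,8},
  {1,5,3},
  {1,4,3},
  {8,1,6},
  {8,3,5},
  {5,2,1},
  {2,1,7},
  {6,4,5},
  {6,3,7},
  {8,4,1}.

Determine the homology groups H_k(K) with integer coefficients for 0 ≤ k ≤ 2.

Fix the vertex order 1 < 2 < 3 < 4 < 5 < 6 < 7 < 8 and write every simplex with vertices in increasing order. Then dim K = 2 and the simplices of K are:

  0-simplices (8): [1], [2], [3], [4], [5], [6], [7], [8]
  1-simplices (24): (24 of them)
  2-simplices (16): [1,2,5], [1,2,7], [1,3,4], [1,3,5], [1,4,8], [1,6,7], [1,6,8], [2,4,5], [2,4,7], [3,4,6], [3,5,8], [3,6,7], [3,7,8], [4,5,6], [4,7,8], [5,6,8]

so the chain groups are C_0 ≅ Z^8, C_1 ≅ Z^24, C_2 ≅ Z^16.

The boundary map ∂_1: C_1 → C_0 is given by ∂[p,q] = [q] − [p]. For instance
  ∂[3,8] = [8] − [3].
The 8×24 boundary matrix has rank 7 and Smith normal form diag(1,1,1,1,1,1,1).

∂_2: C_2 → C_1 sends each 2-simplex [p,q,r] to [q,r] − [p,r] + [p,q]. For instance
  ∂[3,5,8] = [5,8] − [3,8] + [3,5],
  ∂[1,6,7] = [6,7] − [1,7] + [1,6].
The resulting 24×16 matrix has rank 15, and its Smith normal form has invariant factors (1,1,1,1,1,1,1,1,1,1,1,1,1,1,1).

Reading off H_k = ker ∂_k / im ∂_{k+1}:

  H_0: rank C_0 − rank ∂_1 = 8 − 7 = 1, and the invariant factors of ∂_1 are all 1, so H_0 ≅ Z.
  H_1: rank ker ∂_1 − rank ∂_2 = (24 − 7) − 15 = 2, and the invariant factors of ∂_2 are all 1, so H_1 ≅ Z^2.
  H_2: rank ker ∂_2 − rank ∂_3 = (16 − 15) − 0 = 1, and there is no ∂_3, so H_2 ≅ Z.

(K is a triangulation of the torus T^2.)

H_0 = Z,  H_1 = Z^2,  H_2 = Z.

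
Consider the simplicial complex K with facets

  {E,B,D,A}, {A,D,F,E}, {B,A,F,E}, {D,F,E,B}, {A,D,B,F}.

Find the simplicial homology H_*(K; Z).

H_0 ≅ Z,  H_1 = 0,  H_2 = 0,  H_3 ≅ Z.

Take the total order A < B < D < E < F on the vertex set. Then K (dimension 3) consists of the simplices:

  0-simplices (5): A, B, D, E, F
  1-simplices (10): AB, AD, AE, AF, BD, BE, BF, DE, DF, EF
  2-simplices (10): ABD, ABE, ABF, ADE, ADF, AEF, BDE, BDF, BEF, DEF
  3-simplices (5): ABDE, ABDF, ABEF, ADEF, BDEF

Hence C_0 ≅ Z^5, C_1 ≅ Z^10, C_2 ≅ Z^10, C_3 ≅ Z^5.

∂_1: C_1 → C_0 maps an edge to its endpoints' difference, ∂[p,q] = q − p.
As a 5×10 matrix over Z this has rank 4, with invariant factors (1,1,1,1).

The boundary map ∂_2: C_2 → C_1 maps a triangle to the signed sum of its edges. For instance
  ∂BDF = DF − BF + BD,
  ∂ABE = BE − AE + AB.
As a 10×10 matrix over Z this has rank 6, with invariant factors (1,1,1,1,1,1).

Boundary ∂_3: C_3 → C_2 sends each 3-simplex σ to the alternating sum Σ_i (−1)^i (σ with its i-th vertex removed). For instance
  ∂ABDF = BDF − ADF + ABF − ABD,
  ∂ADEF = DEF − AEF + ADF − ADE.
The 10×5 boundary matrix has rank 4 and Smith normal form diag(1,1,1,1).

Computing H_k = (kernel of ∂_k) / (image of ∂_{k+1}):

  H_0: rank C_0 − rank ∂_1 = 5 − 4 = 1, and the invariant factors of ∂_1 are all 1, so H_0 = Z.
  H_1: rank ker ∂_1 − rank ∂_2 = (10 − 4) − 6 = 0, and the invariant factors of ∂_2 are all 1, so H_1 = 0.
  H_2: rank ker ∂_2 − rank ∂_3 = (10 − 6) − 4 = 0, and the invariant factors of ∂_3 are all 1, so H_2 = 0.
  H_3: rank ker ∂_3 − rank ∂_4 = (5 − 4) − 0 = 1, and there is no ∂_4, so H_3 = Z.

As a check, the Euler characteristic is 5 − 10 + 10 − 5 = 0, which agrees with 1 − 0 + 0 − 1 = 0.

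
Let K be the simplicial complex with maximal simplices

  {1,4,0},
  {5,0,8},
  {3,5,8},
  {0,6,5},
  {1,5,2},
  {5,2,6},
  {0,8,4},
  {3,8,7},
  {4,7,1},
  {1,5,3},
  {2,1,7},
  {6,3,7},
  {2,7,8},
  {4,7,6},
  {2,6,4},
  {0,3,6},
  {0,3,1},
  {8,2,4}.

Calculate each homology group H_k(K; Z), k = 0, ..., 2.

Order the vertices as 0 < 1 < 2 < 3 < 4 < 5 < 6 < 7 < 8. Listing each simplex with vertices in this order, K has dimension 2 with simplices:

  0-simplices (9): [0], [1], [2], [3], [4], [5], [6], [7], [8]
  1-simplices (27): (27 of them)
  2-simplices (18): [0,1,3], [0,1,4], [0,3,6], [0,4,8], [0,5,6], [0,5,8], [1,2,5], [1,2,7], [1,3,5], [1,4,7], [2,4,6], [2,4,8], [2,5,6], [2,7,8], [3,5,8], [3,6,7], [3,7,8], [4,6,7]

Hence C_0 ≅ Z^9, C_1 ≅ Z^27, C_2 ≅ Z^18.

The boundary map ∂_1: C_1 → C_0 maps an edge to its endpoints' difference, ∂[p,q] = q − p. For instance
  ∂[1,5] = [5] − [1].
The 9×27 boundary matrix has rank 8 and Smith normal form diag(1,1,1,1,1,1,1,1).

The boundary map ∂_2: C_2 → C_1 acts by ∂[p,q,r] = [q,r] − [p,r] + [p,q]. For instance
  ∂[0,1,3] = [1,3] − [0,3] + [0,1],
  ∂[2,4,8] = [4,8] − [2,8] + [2,4].
This gives a 27×18 integer matrix of rank 18; reducing to Smith normal form yields diagonal entries (1,1,1,1,1,1,1,1,1,1,1,1,1,1,1,1,1,2).

Computing H_k = (kernel of ∂_k) / (image of ∂_{k+1}):

  H_0: rank C_0 − rank ∂_1 = 9 − 8 = 1, and the invariant factors of ∂_1 are all 1, so H_0 = Z.
  H_1: rank ker ∂_1 − rank ∂_2 = (27 − 8) − 18 = 1, and ∂_2 has invariant factor 2 > 1, so H_1 = Z × Z/2.
  H_2: rank ker ∂_2 − rank ∂_3 = (18 − 18) − 0 = 0, and there is no ∂_3, so H_2 = 0.

As a check, the Euler characteristic is 9 − 27 + 18 = 0, which agrees with 1 − 1 + 0 = 0.

H_0 ≅ Z,  H_1 ≅ Z × Z/2,  H_2 = 0.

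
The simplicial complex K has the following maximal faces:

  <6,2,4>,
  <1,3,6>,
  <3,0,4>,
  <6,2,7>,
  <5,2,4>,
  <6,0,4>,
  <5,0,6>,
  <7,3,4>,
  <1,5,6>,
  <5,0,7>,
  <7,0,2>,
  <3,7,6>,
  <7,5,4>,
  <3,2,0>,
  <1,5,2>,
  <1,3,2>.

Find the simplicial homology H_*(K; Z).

Fix the vertex order 0 < 1 < 2 < 3 < 4 < 5 < 6 < 7 and write every simplex with vertices in increasing order. Then dim K = 2 and the simplices of K are:

  0-simplices (8): [0], [1], [2], [3], [4], [5], [6], [7]
  1-simplices (24): (24 of them)
  2-simplices (16): [0,2,3], [0,2,7], [0,3,4], [0,4,6], [0,5,6], [0,5,7], [1,2,3], [1,2,5], [1,3,6], [1,5,6], [2,4,5], [2,4,6], [2,6,7], [3,4,7], [3,6,7], [4,5,7]

giving chain groups C_0 ≅ Z^8, C_1 ≅ Z^24, C_2 ≅ Z^16.

The boundary map ∂_1: C_1 → C_0 is given by ∂[p,q] = [q] − [p].
The resulting 8×24 matrix has rank 7, and its Smith normal form has invariant factors (1,1,1,1,1,1,1).

Boundary ∂_2: C_2 → C_1 sends each 2-simplex [p,q,r] to [q,r] − [p,r] + [p,q]. For instance
  ∂[4,5,7] = [5,7] − [4,7] + [4,5],
  ∂[3,4,7] = [4,7] − [3,7] + [3,4].
The 24×16 boundary matrix has rank 15 and Smith normal form diag(1,1,1,1,1,1,1,1,1,1,1,1,1,1,1).

Computing H_k = (kernel of ∂_k) / (image of ∂_{k+1}):

  H_0: rank C_0 − rank ∂_1 = 8 − 7 = 1, and the invariant factors of ∂_1 are all 1, so H_0 = Z.
  H_1: rank ker ∂_1 − rank ∂_2 = (24 − 7) − 15 = 2, and the invariant factors of ∂_2 are all 1, so H_1 = Z^2.
  H_2: rank ker ∂_2 − rank ∂_3 = (16 − 15) − 0 = 1, and there is no ∂_3, so H_2 = Z.

H_0 ≅ Z,  H_1 ≅ Z^2,  H_2 ≅ Z.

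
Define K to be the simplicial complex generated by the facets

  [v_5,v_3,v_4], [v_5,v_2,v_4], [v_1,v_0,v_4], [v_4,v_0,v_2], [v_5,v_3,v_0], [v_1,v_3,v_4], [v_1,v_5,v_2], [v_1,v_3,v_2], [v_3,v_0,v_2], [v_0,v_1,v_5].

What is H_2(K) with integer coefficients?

We work with the vertex ordering v_0 < v_1 < v_2 < v_3 < v_4 < v_5. The simplices of K, each written with vertices in increasing order, are:

  0-simplices (6): [v_0], [v_1], [v_2], [v_3], [v_4], [v_5]
  1-simplices (15): (15 of them)
  2-simplices (10): [v_0,v_1,v_4], [v_0,v_1,v_5], [v_0,v_2,v_3], [v_0,v_2,v_4], [v_0,v_3,v_5], [v_1,v_2,v_3], [v_1,v_2,v_5], [v_1,v_3,v_4], [v_2,v_4,v_5], [v_3,v_4,v_5]

Hence C_0 ≅ Z^6, C_1 ≅ Z^15, C_2 ≅ Z^10.

The boundary map ∂_1: C_1 → C_0 is given by ∂[p,q] = [q] − [p]. For instance
  ∂[v_0,v_3] = [v_3] − [v_0].
As a 6×15 matrix over Z this has rank 5, with invariant factors (1,1,1,1,1).

Boundary ∂_2: C_2 → C_1 sends each 2-simplex [p,q,r] to [q,r] − [p,r] + [p,q]. For instance
  ∂[v_0,v_1,v_5] = [v_1,v_5] − [v_0,v_5] + [v_0,v_1],
  ∂[v_0,v_2,v_4] = [v_2,v_4] − [v_0,v_4] + [v_0,v_2].
The resulting 15×10 matrix has rank 10, and its Smith normal form has invariant factors (1,1,1,1,1,1,1,1,1,2).

Reading off H_k = ker ∂_k / im ∂_{k+1}:

  H_2: rank ker ∂_2 − rank ∂_3 = (10 − 10) − 0 = 0, and there is no ∂_3, so H_2 ≅ 0.

H_2 ≅ 0.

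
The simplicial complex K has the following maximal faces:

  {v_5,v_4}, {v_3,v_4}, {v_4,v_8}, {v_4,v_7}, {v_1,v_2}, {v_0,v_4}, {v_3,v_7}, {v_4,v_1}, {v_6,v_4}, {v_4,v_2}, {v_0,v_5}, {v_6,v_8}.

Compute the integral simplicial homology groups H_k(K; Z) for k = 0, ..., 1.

H_0 ≅ Z,  H_1 ≅ Z^4.

Order the vertices as v_0 < v_1 < v_2 < v_3 < v_4 < v_5 < v_6 < v_7 < v_8. Listing each simplex with vertices in this order, K has dimension 1 with simplices:

  0-simplices (9): [v_0], [v_1], [v_2], [v_3], [v_4], [v_5], [v_6], [v_7], [v_8]
  1-simplices (12): [v_0,v_4], [v_0,v_5], [v_1,v_2], [v_1,v_4], [v_2,v_4], [v_3,v_4], [v_3,v_7], [v_4,v_5], [v_4,v_6], [v_4,v_7], [v_4,v_8], [v_6,v_8]

so the chain groups are C_0 ≅ Z^9, C_1 ≅ Z^12.

The boundary map ∂_1: C_1 → C_0 is given by ∂[p,q] = [q] − [p]. For instance
  ∂[v_2,v_4] = [v_4] − [v_2].
The 9×12 boundary matrix has rank 8 and Smith normal form diag(1,1,1,1,1,1,1,1).

From H_k ≅ ker(∂_k) / im(∂_{k+1}) we obtain:

  H_0: rank C_0 − rank ∂_1 = 9 − 8 = 1, and the invariant factors of ∂_1 are all 1, so H_0 = Z.
  H_1: rank ker ∂_1 − rank ∂_2 = (12 − 8) − 0 = 4, and there is no ∂_2, so H_1 = Z^4.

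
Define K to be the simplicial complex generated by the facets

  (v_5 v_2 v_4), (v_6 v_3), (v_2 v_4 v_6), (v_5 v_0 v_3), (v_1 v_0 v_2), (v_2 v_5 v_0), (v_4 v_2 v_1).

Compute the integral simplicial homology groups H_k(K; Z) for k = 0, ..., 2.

H_0 = Z,  H_1 = Z,  H_2 = 0.

Take the total order v_0 < v_1 < v_2 < v_3 < v_4 < v_5 < v_6 on the vertex set. Then K (dimension 2) consists of the simplices:

  0-simplices (7): [v_0], [v_1], [v_2], [v_3], [v_4], [v_5], [v_6]
  1-simplices (13): [v_0,v_1], [v_0,v_2], [v_0,v_3], [v_0,v_5], [v_1,v_2], [v_1,v_4], [v_2,v_4], [v_2,v_5], [v_2,v_6], [v_3,v_5], [v_3,v_6], [v_4,v_5], [v_4,v_6]
  2-simplices (6): [v_0,v_1,v_2], [v_0,v_2,v_5], [v_0,v_3,v_5], [v_1,v_2,v_4], [v_2,v_4,v_5], [v_2,v_4,v_6]

giving chain groups C_0 ≅ Z^7, C_1 ≅ Z^13, C_2 ≅ Z^6.

The boundary map ∂_1: C_1 → C_0 maps an edge to its endpoints' difference, ∂[p,q] = q − p. For instance
  ∂[v_0,v_3] = [v_3] − [v_0].
The 7×13 boundary matrix has rank 6 and Smith normal form diag(1,1,1,1,1,1).

The boundary map ∂_2: C_2 → C_1 maps a triangle to the signed sum of its edges. For instance
  ∂[v_0,v_2,v_5] = [v_2,v_5] − [v_0,v_5] + [v_0,v_2],
  ∂[v_2,v_4,v_6] = [v_4,v_6] − [v_2,v_6] + [v_2,v_4].
This gives a 13×6 integer matrix of rank 6; reducing to Smith normal form yields diagonal entries (1,1,1,1,1,1).

From H_k ≅ ker(∂_k) / im(∂_{k+1}) we obtain:

  H_0: rank C_0 − rank ∂_1 = 7 − 6 = 1, and the invariant factors of ∂_1 are all 1, so H_0 ≅ Z.
  H_1: rank ker ∂_1 − rank ∂_2 = (13 − 6) − 6 = 1, and the invariant factors of ∂_2 are all 1, so H_1 ≅ Z.
  H_2: rank ker ∂_2 − rank ∂_3 = (6 − 6) − 0 = 0, and there is no ∂_3, so H_2 ≅ 0.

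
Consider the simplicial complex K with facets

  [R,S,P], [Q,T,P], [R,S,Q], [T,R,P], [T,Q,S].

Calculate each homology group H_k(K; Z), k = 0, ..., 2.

H_0 ≅ Z,  H_1 ≅ Z,  H_2 = 0.

Fix the vertex order P < Q < R < S < T and write every simplex with vertices in increasing order. Then dim K = 2 and the simplices of K are:

  0-simplices (5): P, Q, R, S, T
  1-simplices (10): PQ, PR, PS, PT, QR, QS, QT, RS, RT, ST
  2-simplices (5): PQT, PRS, PRT, QRS, QST

giving chain groups C_0 ≅ Z^5, C_1 ≅ Z^10, C_2 ≅ Z^5.

∂_1: C_1 → C_0 maps an edge to its endpoints' difference, ∂[p,q] = q − p.
The 5×10 boundary matrix has rank 4 and Smith normal form diag(1,1,1,1).

Boundary ∂_2: C_2 → C_1 acts by ∂[p,q,r] = [q,r] − [p,r] + [p,q]. For instance
  ∂QST = ST − QT + QS,
  ∂PRT = RT − PT + PR.
This gives a 10×5 integer matrix of rank 5; reducing to Smith normal form yields diagonal entries (1,1,1,1,1).

Reading off H_k = ker ∂_k / im ∂_{k+1}:

  H_0: rank C_0 − rank ∂_1 = 5 − 4 = 1, and the invariant factors of ∂_1 are all 1, so H_0 = Z.
  H_1: rank ker ∂_1 − rank ∂_2 = (10 − 4) − 5 = 1, and the invariant factors of ∂_2 are all 1, so H_1 = Z.
  H_2: rank ker ∂_2 − rank ∂_3 = (5 − 5) − 0 = 0, and there is no ∂_3, so H_2 = 0.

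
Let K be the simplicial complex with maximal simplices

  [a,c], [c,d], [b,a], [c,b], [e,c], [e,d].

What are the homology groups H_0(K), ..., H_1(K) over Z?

Fix the vertex order a < b < c < d < e and write every simplex with vertices in increasing order. Then dim K = 1 and the simplices of K are:

  0-simplices (5): a, b, c, d, e
  1-simplices (6): ab, ac, bc, cd, ce, de

giving chain groups C_0 ≅ Z^5, C_1 ≅ Z^6.

The boundary map ∂_1: C_1 → C_0 sends each edge [p,q] (with p < q) to q − p.
As a 5×6 matrix over Z this has rank 4, with invariant factors (1,1,1,1).

Reading off H_k = ker ∂_k / im ∂_{k+1}:

  H_0: rank C_0 − rank ∂_1 = 5 − 4 = 1, and the invariant factors of ∂_1 are all 1, so H_0 ≅ Z.
  H_1: rank ker ∂_1 − rank ∂_2 = (6 − 4) − 0 = 2, and there is no ∂_2, so H_1 ≅ Z^2.

As a check, the Euler characteristic is 5 − 6 = -1, which agrees with 1 − 2 = -1.

H_0 = Z,  H_1 = Z^2.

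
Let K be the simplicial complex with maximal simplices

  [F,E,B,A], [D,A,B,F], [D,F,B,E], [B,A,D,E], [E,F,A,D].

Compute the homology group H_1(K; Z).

Fix the vertex order A < B < D < E < F and write every simplex with vertices in increasing order. Then dim K = 3 and the simplices of K are:

  0-simplices (5): A, B, D, E, F
  1-simplices (10): AB, AD, AE, AF, BD, BE, BF, DE, DF, EF
  2-simplices (10): ABD, ABE, ABF, ADE, ADF, AEF, BDE, BDF, BEF, DEF
  3-simplices (5): ABDE, ABDF, ABEF, ADEF, BDEF

so the chain groups are C_0 ≅ Z^5, C_1 ≅ Z^10, C_2 ≅ Z^10, C_3 ≅ Z^5.

∂_1: C_1 → C_0 is given by ∂[p,q] = [q] − [p].
This gives a 5×10 integer matrix of rank 4; reducing to Smith normal form yields diagonal entries (1,1,1,1).

∂_2: C_2 → C_1 sends each 2-simplex [p,q,r] to [q,r] − [p,r] + [p,q]. For instance
  ∂DEF = EF − DF + DE,
  ∂BEF = EF − BF + BE.
The 10×10 boundary matrix has rank 6 and Smith normal form diag(1,1,1,1,1,1).

The boundary map ∂_3: C_3 → C_2 sends each 3-simplex σ to the alternating sum Σ_i (−1)^i (σ with its i-th vertex removed). For instance
  ∂ABEF = BEF − AEF + ABF − ABE,
  ∂ABDF = BDF − ADF + ABF − ABD.
This gives a 10×5 integer matrix of rank 4; reducing to Smith normal form yields diagonal entries (1,1,1,1).

Computing H_k = (kernel of ∂_k) / (image of ∂_{k+1}):

  H_1: rank ker ∂_1 − rank ∂_2 = (10 − 4) − 6 = 0, and the invariant factors of ∂_2 are all 1, so H_1 = 0.

H_1 = 0.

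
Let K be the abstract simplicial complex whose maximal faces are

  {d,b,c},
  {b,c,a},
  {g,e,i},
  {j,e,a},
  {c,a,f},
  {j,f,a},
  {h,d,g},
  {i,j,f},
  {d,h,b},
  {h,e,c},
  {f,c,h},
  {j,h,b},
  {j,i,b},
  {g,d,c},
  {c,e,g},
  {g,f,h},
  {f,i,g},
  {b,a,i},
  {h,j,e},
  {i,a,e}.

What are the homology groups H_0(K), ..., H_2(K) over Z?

H_0 ≅ Z,  H_1 ≅ Z ⊕ Z_2,  H_2 = 0.

K has 10 vertices, 30 edges, 20 triangles.
rank ∂_0 = 0, rank ∂_1 = 9 ⇒ b_0 = 10 − 0 − 9 = 1; all invariant factors of ∂_1 are 1 so no torsion. So H_0 = Z.
rank ∂_1 = 9, rank ∂_2 = 20 ⇒ b_1 = 30 − 9 − 20 = 1; ∂_2 has invariant factor(s) [2] giving torsion. So H_1 = Z ⊕ Z_2.
rank ∂_2 = 20, rank ∂_3 = 0 ⇒ b_2 = 20 − 20 − 0 = 0. So H_2 = 0.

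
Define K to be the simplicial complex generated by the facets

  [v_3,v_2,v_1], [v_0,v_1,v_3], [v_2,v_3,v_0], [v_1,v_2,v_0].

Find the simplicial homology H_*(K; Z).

H_0 ≅ Z,  H_1 = 0,  H_2 ≅ Z.

Order the vertices as v_0 < v_1 < v_2 < v_3. Listing each simplex with vertices in this order, K has dimension 2 with simplices:

  0-simplices (4): [v_0], [v_1], [v_2], [v_3]
  1-simplices (6): [v_0,v_1], [v_0,v_2], [v_0,v_3], [v_1,v_2], [v_1,v_3], [v_2,v_3]
  2-simplices (4): [v_0,v_1,v_2], [v_0,v_1,v_3], [v_0,v_2,v_3], [v_1,v_2,v_3]

Hence C_0 ≅ Z^4, C_1 ≅ Z^6, C_2 ≅ Z^4.

Boundary ∂_1: C_1 → C_0 maps an edge to its endpoints' difference, ∂[p,q] = q − p.
As a 4×6 matrix over Z this has rank 3, with invariant factors (1,1,1).

Boundary ∂_2: C_2 → C_1 acts by ∂[p,q,r] = [q,r] − [p,r] + [p,q]. For instance
  ∂[v_0,v_2,v_3] = [v_2,v_3] − [v_0,v_3] + [v_0,v_2],
  ∂[v_0,v_1,v_2] = [v_1,v_2] − [v_0,v_2] + [v_0,v_1].
This gives a 6×4 integer matrix of rank 3; reducing to Smith normal form yields diagonal entries (1,1,1).

Now H_k = ker ∂_k / im ∂_{k+1}, so:

  H_0: rank C_0 − rank ∂_1 = 4 − 3 = 1, and the invariant factors of ∂_1 are all 1, so H_0 ≅ Z.
  H_1: rank ker ∂_1 − rank ∂_2 = (6 − 3) − 3 = 0, and the invariant factors of ∂_2 are all 1, so H_1 ≅ 0.
  H_2: rank ker ∂_2 − rank ∂_3 = (4 − 3) − 0 = 1, and there is no ∂_3, so H_2 ≅ Z.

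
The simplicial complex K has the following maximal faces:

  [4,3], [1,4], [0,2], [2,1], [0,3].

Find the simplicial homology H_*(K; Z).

H_0 = Z,  H_1 = Z.

Take the total order 0 < 1 < 2 < 3 < 4 on the vertex set. Then K (dimension 1) consists of the simplices:

  0-simplices (5): [0], [1], [2], [3], [4]
  1-simplices (5): [0,2], [0,3], [1,2], [1,4], [3,4]

giving chain groups C_0 ≅ Z^5, C_1 ≅ Z^5.

The boundary map ∂_1: C_1 → C_0 is given by ∂[p,q] = [q] − [p]. For instance
  ∂[1,4] = [4] − [1].
The 5×5 boundary matrix has rank 4 and Smith normal form diag(1,1,1,1).

Now H_k = ker ∂_k / im ∂_{k+1}, so:

  H_0: rank C_0 − rank ∂_1 = 5 − 4 = 1, and the invariant factors of ∂_1 are all 1, so H_0 ≅ Z.
  H_1: rank ker ∂_1 − rank ∂_2 = (5 − 4) − 0 = 1, and there is no ∂_2, so H_1 ≅ Z.

(K is a triangulation of the circle S^1.)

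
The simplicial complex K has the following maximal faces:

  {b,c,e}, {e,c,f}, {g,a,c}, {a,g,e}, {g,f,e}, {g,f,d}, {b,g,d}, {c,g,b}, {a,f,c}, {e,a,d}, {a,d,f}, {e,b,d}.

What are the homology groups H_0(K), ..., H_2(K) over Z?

Fix the vertex order a < b < c < d < e < f < g and write every simplex with vertices in increasing order. Then dim K = 2 and the simplices of K are:

  0-simplices (7): a, b, c, d, e, f, g
  1-simplices (18): ac, ad, ae, af, ag, bc, bd, be, bg, ce, cf, cg, de, df, dg, ef, eg, fg
  2-simplices (12): acf, acg, ade, adf, aeg, bce, bcg, bde, bdg, cef, dfg, efg

Hence C_0 ≅ Z^7, C_1 ≅ Z^18, C_2 ≅ Z^12.

Boundary ∂_1: C_1 → C_0 sends each edge [p,q] (with p < q) to q − p. For instance
  ∂ae = e − a.
The resulting 7×18 matrix has rank 6, and its Smith normal form has invariant factors (1,1,1,1,1,1).

Boundary ∂_2: C_2 → C_1 maps a triangle to the signed sum of its edges. For instance
  ∂adf = df − af + ad,
  ∂acf = cf − af + ac.
This gives a 18×12 integer matrix of rank 12; reducing to Smith normal form yields diagonal entries (1,1,1,1,1,1,1,1,1,1,1,2).

Reading off H_k = ker ∂_k / im ∂_{k+1}:

  H_0: rank C_0 − rank ∂_1 = 7 − 6 = 1, and the invariant factors of ∂_1 are all 1, so H_0 ≅ Z.
  H_1: rank ker ∂_1 − rank ∂_2 = (18 − 6) − 12 = 0, and ∂_2 has invariant factor 2 > 1, so H_1 ≅ Z/2.
  H_2: rank ker ∂_2 − rank ∂_3 = (12 − 12) − 0 = 0, and there is no ∂_3, so H_2 ≅ 0.

H_0 ≅ Z,  H_1 ≅ Z/2,  H_2 = 0.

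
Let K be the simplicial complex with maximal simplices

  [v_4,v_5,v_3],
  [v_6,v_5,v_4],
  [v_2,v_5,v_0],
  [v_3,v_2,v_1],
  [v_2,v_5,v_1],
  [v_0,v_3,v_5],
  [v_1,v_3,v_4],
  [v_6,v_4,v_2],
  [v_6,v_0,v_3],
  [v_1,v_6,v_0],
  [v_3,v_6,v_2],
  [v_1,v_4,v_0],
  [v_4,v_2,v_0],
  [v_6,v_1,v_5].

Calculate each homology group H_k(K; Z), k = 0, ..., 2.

H_0 = Z,  H_1 = Z^2,  H_2 = Z.

Fix the vertex order v_0 < v_1 < v_2 < v_3 < v_4 < v_5 < v_6 and write every simplex with vertices in increasing order. Then dim K = 2 and the simplices of K are:

  0-simplices (7): [v_0], [v_1], [v_2], [v_3], [v_4], [v_5], [v_6]
  1-simplices (21): (21 of them)
  2-simplices (14): (14 of them)

Hence C_0 ≅ Z^7, C_1 ≅ Z^21, C_2 ≅ Z^14.

∂_1: C_1 → C_0 maps an edge to its endpoints' difference, ∂[p,q] = q − p. For instance
  ∂[v_1,v_3] = [v_3] − [v_1].
The 7×21 boundary matrix has rank 6 and Smith normal form diag(1,1,1,1,1,1).

∂_2: C_2 → C_1 acts by ∂[p,q,r] = [q,r] − [p,r] + [p,q]. For instance
  ∂[v_4,v_5,v_6] = [v_5,v_6] − [v_4,v_6] + [v_4,v_5],
  ∂[v_0,v_2,v_4] = [v_2,v_4] − [v_0,v_4] + [v_0,v_2].
This gives a 21×14 integer matrix of rank 13; reducing to Smith normal form yields diagonal entries (1,1,1,1,1,1,1,1,1,1,1,1,1).

Computing H_k = (kernel of ∂_k) / (image of ∂_{k+1}):

  H_0: rank C_0 − rank ∂_1 = 7 − 6 = 1, and the invariant factors of ∂_1 are all 1, so H_0 = Z.
  H_1: rank ker ∂_1 − rank ∂_2 = (21 − 6) − 13 = 2, and the invariant factors of ∂_2 are all 1, so H_1 = Z^2.
  H_2: rank ker ∂_2 − rank ∂_3 = (14 − 13) − 0 = 1, and there is no ∂_3, so H_2 = Z.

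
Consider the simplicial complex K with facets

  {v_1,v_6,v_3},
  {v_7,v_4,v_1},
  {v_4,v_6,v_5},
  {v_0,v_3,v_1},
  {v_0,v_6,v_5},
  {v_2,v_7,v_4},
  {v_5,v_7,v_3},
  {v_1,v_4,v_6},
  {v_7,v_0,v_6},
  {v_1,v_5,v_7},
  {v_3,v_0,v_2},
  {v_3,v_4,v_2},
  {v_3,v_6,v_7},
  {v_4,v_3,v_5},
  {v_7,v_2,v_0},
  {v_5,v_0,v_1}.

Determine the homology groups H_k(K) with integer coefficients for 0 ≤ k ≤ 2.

H_0 = Z,  H_1 = Z^2,  H_2 = Z.

Fix the vertex order v_0 < v_1 < v_2 < v_3 < v_4 < v_5 < v_6 < v_7 and write every simplex with vertices in increasing order. Then dim K = 2 and the simplices of K are:

  0-simplices (8): [v_0], [v_1], [v_2], [v_3], [v_4], [v_5], [v_6], [v_7]
  1-simplices (24): (24 of them)
  2-simplices (16): (16 of them)

Hence C_0 ≅ Z^8, C_1 ≅ Z^24, C_2 ≅ Z^16.

∂_1: C_1 → C_0 is given by ∂[p,q] = [q] − [p].
The 8×24 boundary matrix has rank 7 and Smith normal form diag(1,1,1,1,1,1,1).

∂_2: C_2 → C_1 sends each 2-simplex [p,q,r] to [q,r] − [p,r] + [p,q]. For instance
  ∂[v_1,v_4,v_6] = [v_4,v_6] − [v_1,v_6] + [v_1,v_4],
  ∂[v_1,v_5,v_7] = [v_5,v_7] − [v_1,v_7] + [v_1,v_5].
This gives a 24×16 integer matrix of rank 15; reducing to Smith normal form yields diagonal entries (1,1,1,1,1,1,1,1,1,1,1,1,1,1,1).

From H_k ≅ ker(∂_k) / im(∂_{k+1}) we obtain:

  H_0: rank C_0 − rank ∂_1 = 8 − 7 = 1, and the invariant factors of ∂_1 are all 1, so H_0 ≅ Z.
  H_1: rank ker ∂_1 − rank ∂_2 = (24 − 7) − 15 = 2, and the invariant factors of ∂_2 are all 1, so H_1 ≅ Z^2.
  H_2: rank ker ∂_2 − rank ∂_3 = (16 − 15) − 0 = 1, and there is no ∂_3, so H_2 ≅ Z.

(K is a triangulation of the torus T^2.)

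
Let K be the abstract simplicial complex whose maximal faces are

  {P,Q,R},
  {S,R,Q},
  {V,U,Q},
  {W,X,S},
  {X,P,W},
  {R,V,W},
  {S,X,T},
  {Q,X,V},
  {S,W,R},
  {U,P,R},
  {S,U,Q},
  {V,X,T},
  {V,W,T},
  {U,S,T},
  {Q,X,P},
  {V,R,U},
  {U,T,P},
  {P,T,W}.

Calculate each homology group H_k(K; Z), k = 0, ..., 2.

Order the vertices as P < Q < R < S < T < U < V < W < X. Listing each simplex with vertices in this order, K has dimension 2 with simplices:

  0-simplices (9): P, Q, R, S, T, U, V, W, X
  1-simplices (27): PQ, PR, PT, PU, PW, PX, QR, QS, QU, QV, QX, RS, RU, RV, RW, ST, SU, SW, SX, TU, TV, TW, TX, UV, VW, VX, WX
  2-simplices (18): PQR, PQX, PRU, PTU, PTW, PWX, QRS, QSU, QUV, QVX, RSW, RUV, RVW, STU, STX, SWX, TVW, TVX

so the chain groups are C_0 ≅ Z^9, C_1 ≅ Z^27, C_2 ≅ Z^18.

∂_1: C_1 → C_0 maps an edge to its endpoints' difference, ∂[p,q] = q − p.
This gives a 9×27 integer matrix of rank 8; reducing to Smith normal form yields diagonal entries (1,1,1,1,1,1,1,1).

∂_2: C_2 → C_1 maps a triangle to the signed sum of its edges. For instance
  ∂PTW = TW − PW + PT,
  ∂PRU = RU − PU + PR.
The 27×18 boundary matrix has rank 18 and Smith normal form diag(1,1,1,1,1,1,1,1,1,1,1,1,1,1,1,1,1,2).

Now H_k = ker ∂_k / im ∂_{k+1}, so:

  H_0: rank C_0 − rank ∂_1 = 9 − 8 = 1, and the invariant factors of ∂_1 are all 1, so H_0 ≅ Z.
  H_1: rank ker ∂_1 − rank ∂_2 = (27 − 8) − 18 = 1, and ∂_2 has invariant factor 2 > 1, so H_1 ≅ Z ⊕ Z_2.
  H_2: rank ker ∂_2 − rank ∂_3 = (18 − 18) − 0 = 0, and there is no ∂_3, so H_2 ≅ 0.

As a check, the Euler characteristic is 9 − 27 + 18 = 0, which agrees with 1 − 1 + 0 = 0.
(K is a triangulation of the Klein bottle.)

H_0 = Z,  H_1 = Z ⊕ Z_2,  H_2 = 0.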